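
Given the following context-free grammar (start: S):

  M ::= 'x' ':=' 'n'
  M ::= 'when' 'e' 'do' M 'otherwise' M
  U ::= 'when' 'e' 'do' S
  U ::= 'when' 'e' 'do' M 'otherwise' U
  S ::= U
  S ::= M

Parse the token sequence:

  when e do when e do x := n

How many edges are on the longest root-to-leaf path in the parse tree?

[S [U when e do [S [U when e do [S [M x := n]]]]]]

6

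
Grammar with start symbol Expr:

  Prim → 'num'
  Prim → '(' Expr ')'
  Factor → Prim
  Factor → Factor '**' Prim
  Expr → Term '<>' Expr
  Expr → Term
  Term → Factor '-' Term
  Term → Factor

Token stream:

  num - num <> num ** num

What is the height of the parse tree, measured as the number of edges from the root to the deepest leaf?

6

[Expr [Term [Factor [Prim num]] - [Term [Factor [Prim num]]]] <> [Expr [Term [Factor [Factor [Prim num]] ** [Prim num]]]]]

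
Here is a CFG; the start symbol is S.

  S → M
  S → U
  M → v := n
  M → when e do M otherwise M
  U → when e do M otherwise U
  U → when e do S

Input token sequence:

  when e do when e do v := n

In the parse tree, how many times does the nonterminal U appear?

[S [U when e do [S [U when e do [S [M v := n]]]]]]

2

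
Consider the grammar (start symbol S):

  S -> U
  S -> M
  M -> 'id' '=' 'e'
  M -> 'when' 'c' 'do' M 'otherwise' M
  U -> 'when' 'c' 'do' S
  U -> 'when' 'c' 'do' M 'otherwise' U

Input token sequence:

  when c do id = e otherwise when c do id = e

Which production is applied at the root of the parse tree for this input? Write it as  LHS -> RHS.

S -> U

[S [U when c do [M id = e] otherwise [U when c do [S [M id = e]]]]]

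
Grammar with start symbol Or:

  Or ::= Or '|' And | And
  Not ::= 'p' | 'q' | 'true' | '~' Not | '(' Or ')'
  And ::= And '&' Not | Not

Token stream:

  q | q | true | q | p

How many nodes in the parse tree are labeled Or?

[Or [Or [Or [Or [Or [And [Not q]]] | [And [Not q]]] | [And [Not true]]] | [And [Not q]]] | [And [Not p]]]

5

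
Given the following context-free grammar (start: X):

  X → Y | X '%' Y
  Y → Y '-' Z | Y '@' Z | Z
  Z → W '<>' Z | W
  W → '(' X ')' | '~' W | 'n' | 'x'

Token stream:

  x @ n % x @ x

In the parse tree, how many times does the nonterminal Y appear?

4

[X [X [Y [Y [Z [W x]]] @ [Z [W n]]]] % [Y [Y [Z [W x]]] @ [Z [W x]]]]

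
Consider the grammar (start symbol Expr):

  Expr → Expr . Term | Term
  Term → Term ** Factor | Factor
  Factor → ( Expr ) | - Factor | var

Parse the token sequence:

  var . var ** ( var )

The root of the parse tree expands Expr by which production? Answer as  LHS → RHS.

Expr → Expr . Term

[Expr [Expr [Term [Factor var]]] . [Term [Term [Factor var]] ** [Factor ( [Expr [Term [Factor var]]] )]]]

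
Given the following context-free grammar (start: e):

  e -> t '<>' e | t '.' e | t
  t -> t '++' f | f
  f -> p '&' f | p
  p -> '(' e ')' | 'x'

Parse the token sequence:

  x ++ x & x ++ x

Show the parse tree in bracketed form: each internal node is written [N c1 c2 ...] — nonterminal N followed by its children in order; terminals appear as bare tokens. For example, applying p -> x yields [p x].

[e [t [t [t [f [p x]]] ++ [f [p x] & [f [p x]]]] ++ [f [p x]]]]

e
t
t ++ f
t ++ f ++ f
f ++ f ++ f
p ++ f ++ f
x ++ f ++ f
x ++ p & f ++ f
x ++ x & f ++ f
x ++ x & p ++ f
x ++ x & x ++ f
x ++ x & x ++ p
x ++ x & x ++ x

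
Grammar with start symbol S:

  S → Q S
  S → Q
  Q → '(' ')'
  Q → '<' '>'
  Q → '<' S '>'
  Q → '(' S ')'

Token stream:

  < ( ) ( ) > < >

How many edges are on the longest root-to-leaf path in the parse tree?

5

[S [Q < [S [Q ( )] [S [Q ( )]]] >] [S [Q < >]]]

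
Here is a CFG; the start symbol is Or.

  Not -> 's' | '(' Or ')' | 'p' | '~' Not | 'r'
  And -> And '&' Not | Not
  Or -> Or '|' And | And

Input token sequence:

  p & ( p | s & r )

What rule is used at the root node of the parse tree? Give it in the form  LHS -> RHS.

Or -> And

[Or [And [And [Not p]] & [Not ( [Or [Or [And [Not p]]] | [And [And [Not s]] & [Not r]]] )]]]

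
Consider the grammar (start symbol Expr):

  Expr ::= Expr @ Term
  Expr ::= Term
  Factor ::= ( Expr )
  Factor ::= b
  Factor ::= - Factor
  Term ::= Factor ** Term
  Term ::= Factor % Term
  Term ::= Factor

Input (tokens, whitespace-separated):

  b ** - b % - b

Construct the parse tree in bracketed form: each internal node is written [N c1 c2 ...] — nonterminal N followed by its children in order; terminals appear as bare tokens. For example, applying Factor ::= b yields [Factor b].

Expr
Term
Factor ** Term
b ** Term
b ** Factor % Term
b ** - Factor % Term
b ** - b % Term
b ** - b % Factor
b ** - b % - Factor
b ** - b % - b

[Expr [Term [Factor b] ** [Term [Factor - [Factor b]] % [Term [Factor - [Factor b]]]]]]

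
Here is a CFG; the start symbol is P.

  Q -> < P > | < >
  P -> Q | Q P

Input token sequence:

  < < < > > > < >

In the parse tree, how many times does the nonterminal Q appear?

4

[P [Q < [P [Q < [P [Q < >]] >]] >] [P [Q < >]]]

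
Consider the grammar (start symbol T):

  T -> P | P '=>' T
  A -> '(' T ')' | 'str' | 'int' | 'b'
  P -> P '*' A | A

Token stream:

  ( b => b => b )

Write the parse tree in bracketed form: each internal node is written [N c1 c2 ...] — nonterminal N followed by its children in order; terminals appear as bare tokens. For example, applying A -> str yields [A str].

[T [P [A ( [T [P [A b]] => [T [P [A b]] => [T [P [A b]]]]] )]]]

T
P
A
( T )
( P => T )
( A => T )
( b => T )
( b => P => T )
( b => A => T )
( b => b => T )
( b => b => P )
( b => b => A )
( b => b => b )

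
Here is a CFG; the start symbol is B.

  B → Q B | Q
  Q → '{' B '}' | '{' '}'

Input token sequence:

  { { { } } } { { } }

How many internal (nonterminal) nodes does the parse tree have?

10

[B [Q { [B [Q { [B [Q { }]] }]] }] [B [Q { [B [Q { }]] }]]]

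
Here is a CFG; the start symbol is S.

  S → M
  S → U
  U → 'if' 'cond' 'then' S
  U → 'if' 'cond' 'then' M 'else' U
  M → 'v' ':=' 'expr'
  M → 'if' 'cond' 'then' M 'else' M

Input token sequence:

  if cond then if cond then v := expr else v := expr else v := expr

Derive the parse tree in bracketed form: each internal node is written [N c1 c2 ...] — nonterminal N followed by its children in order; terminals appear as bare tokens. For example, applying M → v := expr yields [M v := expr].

[S [M if cond then [M if cond then [M v := expr] else [M v := expr]] else [M v := expr]]]

S
M
if cond then M else M
if cond then if cond then M else M else M
if cond then if cond then v := expr else M else M
if cond then if cond then v := expr else v := expr else M
if cond then if cond then v := expr else v := expr else v := expr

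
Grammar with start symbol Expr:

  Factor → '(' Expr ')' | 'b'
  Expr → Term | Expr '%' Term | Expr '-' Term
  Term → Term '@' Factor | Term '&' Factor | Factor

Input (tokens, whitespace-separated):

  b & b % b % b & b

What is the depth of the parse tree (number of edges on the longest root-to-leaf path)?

[Expr [Expr [Expr [Term [Term [Factor b]] & [Factor b]]] % [Term [Factor b]]] % [Term [Term [Factor b]] & [Factor b]]]

6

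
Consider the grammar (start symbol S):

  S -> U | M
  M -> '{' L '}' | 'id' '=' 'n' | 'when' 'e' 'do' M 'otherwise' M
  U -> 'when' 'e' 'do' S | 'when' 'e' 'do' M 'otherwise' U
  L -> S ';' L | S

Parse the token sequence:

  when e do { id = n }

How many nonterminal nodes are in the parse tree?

7

[S [U when e do [S [M { [L [S [M id = n]]] }]]]]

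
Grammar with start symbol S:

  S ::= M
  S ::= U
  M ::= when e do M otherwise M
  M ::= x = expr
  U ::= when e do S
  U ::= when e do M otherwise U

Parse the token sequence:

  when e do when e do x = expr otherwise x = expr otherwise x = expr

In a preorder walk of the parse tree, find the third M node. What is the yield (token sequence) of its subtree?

x = expr

[S [M when e do [M when e do [M x = expr] otherwise [M x = expr]] otherwise [M x = expr]]]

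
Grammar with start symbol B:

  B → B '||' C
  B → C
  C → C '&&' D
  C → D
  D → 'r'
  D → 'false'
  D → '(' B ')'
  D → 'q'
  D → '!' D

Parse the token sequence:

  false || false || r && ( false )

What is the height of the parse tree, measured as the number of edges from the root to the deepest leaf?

[B [B [B [C [D false]]] || [C [D false]]] || [C [C [D r]] && [D ( [B [C [D false]]] )]]]

6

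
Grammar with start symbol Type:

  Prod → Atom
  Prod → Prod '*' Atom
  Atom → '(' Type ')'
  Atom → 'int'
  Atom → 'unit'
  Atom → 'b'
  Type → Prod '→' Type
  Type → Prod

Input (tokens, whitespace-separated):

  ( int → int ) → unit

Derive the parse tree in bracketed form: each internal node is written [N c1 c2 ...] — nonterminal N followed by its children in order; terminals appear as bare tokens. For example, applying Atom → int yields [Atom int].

[Type [Prod [Atom ( [Type [Prod [Atom int]] → [Type [Prod [Atom int]]]] )]] → [Type [Prod [Atom unit]]]]

Type
Prod → Type
Atom → Type
( Type ) → Type
( Prod → Type ) → Type
( Atom → Type ) → Type
( int → Type ) → Type
( int → Prod ) → Type
( int → Atom ) → Type
( int → int ) → Type
( int → int ) → Prod
( int → int ) → Atom
( int → int ) → unit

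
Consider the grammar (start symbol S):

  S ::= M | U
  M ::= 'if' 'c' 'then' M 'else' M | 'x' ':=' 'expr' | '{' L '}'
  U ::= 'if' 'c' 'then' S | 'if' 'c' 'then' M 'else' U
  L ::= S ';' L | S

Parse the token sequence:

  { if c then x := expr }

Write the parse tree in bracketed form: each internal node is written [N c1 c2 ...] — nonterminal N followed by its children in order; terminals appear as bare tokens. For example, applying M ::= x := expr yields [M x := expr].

[S [M { [L [S [U if c then [S [M x := expr]]]]] }]]

S
M
{ L }
{ S }
{ U }
{ if c then S }
{ if c then M }
{ if c then x := expr }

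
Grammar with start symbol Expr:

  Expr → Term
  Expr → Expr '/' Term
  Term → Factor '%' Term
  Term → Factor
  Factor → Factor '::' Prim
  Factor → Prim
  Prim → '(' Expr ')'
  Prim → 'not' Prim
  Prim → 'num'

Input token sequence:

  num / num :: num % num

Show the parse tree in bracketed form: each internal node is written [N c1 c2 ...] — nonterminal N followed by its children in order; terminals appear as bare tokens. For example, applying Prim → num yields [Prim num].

[Expr [Expr [Term [Factor [Prim num]]]] / [Term [Factor [Factor [Prim num]] :: [Prim num]] % [Term [Factor [Prim num]]]]]

Expr
Expr / Term
Term / Term
Factor / Term
Prim / Term
num / Term
num / Factor % Term
num / Factor :: Prim % Term
num / Prim :: Prim % Term
num / num :: Prim % Term
num / num :: num % Term
num / num :: num % Factor
num / num :: num % Prim
num / num :: num % num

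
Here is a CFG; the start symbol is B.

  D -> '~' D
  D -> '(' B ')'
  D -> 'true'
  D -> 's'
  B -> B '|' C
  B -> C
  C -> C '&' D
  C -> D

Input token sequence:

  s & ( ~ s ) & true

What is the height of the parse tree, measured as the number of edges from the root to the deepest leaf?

8

[B [C [C [C [D s]] & [D ( [B [C [D ~ [D s]]]] )]] & [D true]]]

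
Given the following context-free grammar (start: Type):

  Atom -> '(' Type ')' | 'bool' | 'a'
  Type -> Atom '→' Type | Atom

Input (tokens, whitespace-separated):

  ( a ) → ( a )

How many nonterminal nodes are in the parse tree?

[Type [Atom ( [Type [Atom a]] )] → [Type [Atom ( [Type [Atom a]] )]]]

8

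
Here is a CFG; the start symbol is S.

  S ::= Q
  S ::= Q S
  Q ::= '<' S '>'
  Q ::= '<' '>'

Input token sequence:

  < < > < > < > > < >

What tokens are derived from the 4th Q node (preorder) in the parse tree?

[S [Q < [S [Q < >] [S [Q < >] [S [Q < >]]]] >] [S [Q < >]]]

< >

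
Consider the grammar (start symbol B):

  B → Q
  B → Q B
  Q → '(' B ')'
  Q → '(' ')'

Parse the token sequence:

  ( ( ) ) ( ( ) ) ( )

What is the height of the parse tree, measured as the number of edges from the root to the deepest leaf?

[B [Q ( [B [Q ( )]] )] [B [Q ( [B [Q ( )]] )] [B [Q ( )]]]]

5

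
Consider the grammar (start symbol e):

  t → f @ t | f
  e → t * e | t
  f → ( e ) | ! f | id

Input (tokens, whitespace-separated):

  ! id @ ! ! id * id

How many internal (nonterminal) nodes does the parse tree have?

11

[e [t [f ! [f id]] @ [t [f ! [f ! [f id]]]]] * [e [t [f id]]]]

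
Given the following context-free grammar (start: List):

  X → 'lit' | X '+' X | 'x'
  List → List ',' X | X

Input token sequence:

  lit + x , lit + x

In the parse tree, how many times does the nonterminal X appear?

[List [List [X [X lit] + [X x]]] , [X [X lit] + [X x]]]

6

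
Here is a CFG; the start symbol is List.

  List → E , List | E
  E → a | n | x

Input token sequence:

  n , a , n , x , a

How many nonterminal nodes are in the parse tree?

[List [E n] , [List [E a] , [List [E n] , [List [E x] , [List [E a]]]]]]

10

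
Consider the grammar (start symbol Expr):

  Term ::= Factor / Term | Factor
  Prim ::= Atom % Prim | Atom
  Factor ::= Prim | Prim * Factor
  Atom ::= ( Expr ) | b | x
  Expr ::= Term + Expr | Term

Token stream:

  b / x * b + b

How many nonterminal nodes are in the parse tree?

17

[Expr [Term [Factor [Prim [Atom b]]] / [Term [Factor [Prim [Atom x]] * [Factor [Prim [Atom b]]]]]] + [Expr [Term [Factor [Prim [Atom b]]]]]]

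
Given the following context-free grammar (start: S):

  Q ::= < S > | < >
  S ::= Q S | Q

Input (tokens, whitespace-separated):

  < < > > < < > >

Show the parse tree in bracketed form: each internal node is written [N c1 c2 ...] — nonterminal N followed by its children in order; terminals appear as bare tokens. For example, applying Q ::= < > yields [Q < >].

[S [Q < [S [Q < >]] >] [S [Q < [S [Q < >]] >]]]

S
Q S
< S > S
< Q > S
< < > > S
< < > > Q
< < > > < S >
< < > > < Q >
< < > > < < > >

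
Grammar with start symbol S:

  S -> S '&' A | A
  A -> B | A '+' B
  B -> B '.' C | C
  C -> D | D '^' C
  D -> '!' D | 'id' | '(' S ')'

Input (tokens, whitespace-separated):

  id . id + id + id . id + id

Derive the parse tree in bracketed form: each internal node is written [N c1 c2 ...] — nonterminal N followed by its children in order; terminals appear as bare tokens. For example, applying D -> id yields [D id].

S
A
A + B
A + B + B
A + B + B + B
B + B + B + B
B . C + B + B + B
C . C + B + B + B
D . C + B + B + B
id . C + B + B + B
id . D + B + B + B
id . id + B + B + B
id . id + C + B + B
id . id + D + B + B
id . id + id + B + B
id . id + id + B . C + B
id . id + id + C . C + B
id . id + id + D . C + B
id . id + id + id . C + B
id . id + id + id . D + B
id . id + id + id . id + B
id . id + id + id . id + C
id . id + id + id . id + D
id . id + id + id . id + id

[S [A [A [A [A [B [B [C [D id]]] . [C [D id]]]] + [B [C [D id]]]] + [B [B [C [D id]]] . [C [D id]]]] + [B [C [D id]]]]]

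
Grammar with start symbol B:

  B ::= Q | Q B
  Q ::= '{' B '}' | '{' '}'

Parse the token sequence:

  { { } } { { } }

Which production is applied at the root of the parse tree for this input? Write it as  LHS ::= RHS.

B ::= Q B

[B [Q { [B [Q { }]] }] [B [Q { [B [Q { }]] }]]]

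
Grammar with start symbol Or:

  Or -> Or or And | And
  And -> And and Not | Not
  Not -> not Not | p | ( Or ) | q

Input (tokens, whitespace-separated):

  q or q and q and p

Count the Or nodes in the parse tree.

[Or [Or [And [Not q]]] or [And [And [And [Not q]] and [Not q]] and [Not p]]]

2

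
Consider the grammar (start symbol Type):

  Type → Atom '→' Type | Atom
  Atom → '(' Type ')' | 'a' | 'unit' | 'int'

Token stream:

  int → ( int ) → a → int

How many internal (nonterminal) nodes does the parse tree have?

10

[Type [Atom int] → [Type [Atom ( [Type [Atom int]] )] → [Type [Atom a] → [Type [Atom int]]]]]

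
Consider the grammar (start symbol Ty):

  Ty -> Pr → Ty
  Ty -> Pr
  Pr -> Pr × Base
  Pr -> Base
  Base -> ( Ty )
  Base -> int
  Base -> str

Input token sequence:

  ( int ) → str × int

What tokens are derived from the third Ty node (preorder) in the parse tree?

str × int

[Ty [Pr [Base ( [Ty [Pr [Base int]]] )]] → [Ty [Pr [Pr [Base str]] × [Base int]]]]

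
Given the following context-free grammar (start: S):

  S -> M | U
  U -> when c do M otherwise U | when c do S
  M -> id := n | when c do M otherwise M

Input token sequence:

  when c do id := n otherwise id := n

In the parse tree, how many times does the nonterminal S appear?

1

[S [M when c do [M id := n] otherwise [M id := n]]]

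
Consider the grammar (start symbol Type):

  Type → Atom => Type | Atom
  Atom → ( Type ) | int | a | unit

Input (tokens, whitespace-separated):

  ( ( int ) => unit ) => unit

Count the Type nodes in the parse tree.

5

[Type [Atom ( [Type [Atom ( [Type [Atom int]] )] => [Type [Atom unit]]] )] => [Type [Atom unit]]]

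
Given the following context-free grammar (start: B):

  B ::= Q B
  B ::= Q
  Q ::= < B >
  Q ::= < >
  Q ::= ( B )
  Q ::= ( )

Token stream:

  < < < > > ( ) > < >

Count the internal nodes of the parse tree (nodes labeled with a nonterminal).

[B [Q < [B [Q < [B [Q < >]] >] [B [Q ( )]]] >] [B [Q < >]]]

10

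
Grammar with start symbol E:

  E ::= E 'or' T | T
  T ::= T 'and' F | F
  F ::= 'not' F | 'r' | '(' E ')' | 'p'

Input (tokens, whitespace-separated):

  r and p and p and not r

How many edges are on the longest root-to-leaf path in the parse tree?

6

[E [T [T [T [T [F r]] and [F p]] and [F p]] and [F not [F r]]]]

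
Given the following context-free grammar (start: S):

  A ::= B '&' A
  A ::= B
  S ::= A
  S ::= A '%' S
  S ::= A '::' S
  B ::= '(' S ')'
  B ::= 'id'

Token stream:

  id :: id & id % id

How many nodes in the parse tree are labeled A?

[S [A [B id]] :: [S [A [B id] & [A [B id]]] % [S [A [B id]]]]]

4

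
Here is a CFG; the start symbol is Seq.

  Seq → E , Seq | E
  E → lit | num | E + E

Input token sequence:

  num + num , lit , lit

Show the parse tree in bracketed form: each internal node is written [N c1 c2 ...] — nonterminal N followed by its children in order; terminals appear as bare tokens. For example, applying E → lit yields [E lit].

Seq
E , Seq
E + E , Seq
num + E , Seq
num + num , Seq
num + num , E , Seq
num + num , lit , Seq
num + num , lit , E
num + num , lit , lit

[Seq [E [E num] + [E num]] , [Seq [E lit] , [Seq [E lit]]]]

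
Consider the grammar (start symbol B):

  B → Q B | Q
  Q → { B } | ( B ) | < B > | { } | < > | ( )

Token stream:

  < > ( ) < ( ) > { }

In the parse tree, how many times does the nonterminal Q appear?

5

[B [Q < >] [B [Q ( )] [B [Q < [B [Q ( )]] >] [B [Q { }]]]]]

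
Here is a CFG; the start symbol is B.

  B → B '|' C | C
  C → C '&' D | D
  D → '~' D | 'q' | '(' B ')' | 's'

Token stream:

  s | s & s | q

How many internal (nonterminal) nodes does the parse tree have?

11

[B [B [B [C [D s]]] | [C [C [D s]] & [D s]]] | [C [D q]]]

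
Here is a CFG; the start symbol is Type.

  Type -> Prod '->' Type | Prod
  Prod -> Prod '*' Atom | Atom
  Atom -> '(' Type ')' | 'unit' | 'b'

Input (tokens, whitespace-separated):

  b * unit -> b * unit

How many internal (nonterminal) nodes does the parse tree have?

[Type [Prod [Prod [Atom b]] * [Atom unit]] -> [Type [Prod [Prod [Atom b]] * [Atom unit]]]]

10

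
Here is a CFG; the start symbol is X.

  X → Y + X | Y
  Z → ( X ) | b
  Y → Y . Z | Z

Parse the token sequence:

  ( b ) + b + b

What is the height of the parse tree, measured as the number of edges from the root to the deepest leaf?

6

[X [Y [Z ( [X [Y [Z b]]] )]] + [X [Y [Z b]] + [X [Y [Z b]]]]]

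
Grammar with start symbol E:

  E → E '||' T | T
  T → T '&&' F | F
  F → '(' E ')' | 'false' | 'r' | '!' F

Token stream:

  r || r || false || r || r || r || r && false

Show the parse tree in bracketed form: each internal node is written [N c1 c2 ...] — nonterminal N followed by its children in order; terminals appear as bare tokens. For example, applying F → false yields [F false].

E
E || T
E || T || T
E || T || T || T
E || T || T || T || T
E || T || T || T || T || T
E || T || T || T || T || T || T
T || T || T || T || T || T || T
F || T || T || T || T || T || T
r || T || T || T || T || T || T
r || F || T || T || T || T || T
r || r || T || T || T || T || T
r || r || F || T || T || T || T
r || r || false || T || T || T || T
r || r || false || F || T || T || T
r || r || false || r || T || T || T
r || r || false || r || F || T || T
r || r || false || r || r || T || T
r || r || false || r || r || F || T
r || r || false || r || r || r || T
r || r || false || r || r || r || T && F
r || r || false || r || r || r || F && F
r || r || false || r || r || r || r && F
r || r || false || r || r || r || r && false

[E [E [E [E [E [E [E [T [F r]]] || [T [F r]]] || [T [F false]]] || [T [F r]]] || [T [F r]]] || [T [F r]]] || [T [T [F r]] && [F false]]]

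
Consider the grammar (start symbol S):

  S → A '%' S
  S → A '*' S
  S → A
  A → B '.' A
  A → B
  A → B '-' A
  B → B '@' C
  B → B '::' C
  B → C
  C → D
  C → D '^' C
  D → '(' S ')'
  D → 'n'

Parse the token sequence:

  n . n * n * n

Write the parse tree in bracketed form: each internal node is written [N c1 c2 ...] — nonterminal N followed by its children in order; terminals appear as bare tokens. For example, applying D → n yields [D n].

[S [A [B [C [D n]]] . [A [B [C [D n]]]]] * [S [A [B [C [D n]]]] * [S [A [B [C [D n]]]]]]]

S
A * S
B . A * S
C . A * S
D . A * S
n . A * S
n . B * S
n . C * S
n . D * S
n . n * S
n . n * A * S
n . n * B * S
n . n * C * S
n . n * D * S
n . n * n * S
n . n * n * A
n . n * n * B
n . n * n * C
n . n * n * D
n . n * n * n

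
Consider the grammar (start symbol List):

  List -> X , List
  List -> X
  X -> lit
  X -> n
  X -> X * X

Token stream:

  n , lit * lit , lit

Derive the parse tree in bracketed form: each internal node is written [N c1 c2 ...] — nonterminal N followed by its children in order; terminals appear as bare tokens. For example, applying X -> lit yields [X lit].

List
X , List
n , List
n , X , List
n , X * X , List
n , lit * X , List
n , lit * lit , List
n , lit * lit , X
n , lit * lit , lit

[List [X n] , [List [X [X lit] * [X lit]] , [List [X lit]]]]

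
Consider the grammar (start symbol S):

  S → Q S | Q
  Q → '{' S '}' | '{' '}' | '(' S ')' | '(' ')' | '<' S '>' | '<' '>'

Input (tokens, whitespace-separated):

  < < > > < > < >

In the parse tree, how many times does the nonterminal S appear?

[S [Q < [S [Q < >]] >] [S [Q < >] [S [Q < >]]]]

4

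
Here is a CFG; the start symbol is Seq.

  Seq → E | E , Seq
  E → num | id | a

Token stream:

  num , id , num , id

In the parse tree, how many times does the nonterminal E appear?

4

[Seq [E num] , [Seq [E id] , [Seq [E num] , [Seq [E id]]]]]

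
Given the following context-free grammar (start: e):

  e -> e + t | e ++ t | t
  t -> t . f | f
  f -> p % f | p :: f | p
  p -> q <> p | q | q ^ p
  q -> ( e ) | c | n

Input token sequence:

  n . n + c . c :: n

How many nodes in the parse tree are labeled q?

[e [e [t [t [f [p [q n]]]] . [f [p [q n]]]]] + [t [t [f [p [q c]]]] . [f [p [q c]] :: [f [p [q n]]]]]]

5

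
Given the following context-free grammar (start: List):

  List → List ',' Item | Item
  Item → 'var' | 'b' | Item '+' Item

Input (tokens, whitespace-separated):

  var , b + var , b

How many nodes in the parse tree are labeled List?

3

[List [List [List [Item var]] , [Item [Item b] + [Item var]]] , [Item b]]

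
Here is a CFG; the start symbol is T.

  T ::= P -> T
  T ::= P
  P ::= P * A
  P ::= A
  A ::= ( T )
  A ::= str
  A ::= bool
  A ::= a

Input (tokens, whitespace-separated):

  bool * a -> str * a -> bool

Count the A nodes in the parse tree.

[T [P [P [A bool]] * [A a]] -> [T [P [P [A str]] * [A a]] -> [T [P [A bool]]]]]

5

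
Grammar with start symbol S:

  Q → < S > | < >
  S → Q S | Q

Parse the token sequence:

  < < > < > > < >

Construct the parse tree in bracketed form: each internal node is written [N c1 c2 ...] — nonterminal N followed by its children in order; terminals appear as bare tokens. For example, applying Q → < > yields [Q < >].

S
Q S
< S > S
< Q S > S
< < > S > S
< < > Q > S
< < > < > > S
< < > < > > Q
< < > < > > < >

[S [Q < [S [Q < >] [S [Q < >]]] >] [S [Q < >]]]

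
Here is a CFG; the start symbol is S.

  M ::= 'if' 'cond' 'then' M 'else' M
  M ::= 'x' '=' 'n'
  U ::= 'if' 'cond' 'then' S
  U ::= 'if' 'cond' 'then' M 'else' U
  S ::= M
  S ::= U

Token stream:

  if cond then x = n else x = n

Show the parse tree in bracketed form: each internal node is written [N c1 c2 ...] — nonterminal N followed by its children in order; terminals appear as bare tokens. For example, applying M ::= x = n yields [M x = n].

[S [M if cond then [M x = n] else [M x = n]]]

S
M
if cond then M else M
if cond then x = n else M
if cond then x = n else x = n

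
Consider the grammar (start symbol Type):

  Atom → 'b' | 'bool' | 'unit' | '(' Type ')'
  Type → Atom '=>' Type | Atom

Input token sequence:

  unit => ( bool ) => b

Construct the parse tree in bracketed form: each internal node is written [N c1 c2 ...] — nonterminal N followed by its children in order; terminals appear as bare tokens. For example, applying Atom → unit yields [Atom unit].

Type
Atom => Type
unit => Type
unit => Atom => Type
unit => ( Type ) => Type
unit => ( Atom ) => Type
unit => ( bool ) => Type
unit => ( bool ) => Atom
unit => ( bool ) => b

[Type [Atom unit] => [Type [Atom ( [Type [Atom bool]] )] => [Type [Atom b]]]]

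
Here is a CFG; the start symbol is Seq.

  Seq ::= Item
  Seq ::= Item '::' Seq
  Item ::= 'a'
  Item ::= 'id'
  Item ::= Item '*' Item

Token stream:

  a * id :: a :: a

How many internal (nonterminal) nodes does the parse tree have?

[Seq [Item [Item a] * [Item id]] :: [Seq [Item a] :: [Seq [Item a]]]]

8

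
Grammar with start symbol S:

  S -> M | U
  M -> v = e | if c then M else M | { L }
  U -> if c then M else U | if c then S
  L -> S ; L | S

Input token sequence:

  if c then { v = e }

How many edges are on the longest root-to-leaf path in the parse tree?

[S [U if c then [S [M { [L [S [M v = e]]] }]]]]

7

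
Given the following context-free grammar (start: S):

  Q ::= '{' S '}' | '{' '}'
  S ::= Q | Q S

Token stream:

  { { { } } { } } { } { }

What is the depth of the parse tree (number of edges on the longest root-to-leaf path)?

[S [Q { [S [Q { [S [Q { }]] }] [S [Q { }]]] }] [S [Q { }] [S [Q { }]]]]

6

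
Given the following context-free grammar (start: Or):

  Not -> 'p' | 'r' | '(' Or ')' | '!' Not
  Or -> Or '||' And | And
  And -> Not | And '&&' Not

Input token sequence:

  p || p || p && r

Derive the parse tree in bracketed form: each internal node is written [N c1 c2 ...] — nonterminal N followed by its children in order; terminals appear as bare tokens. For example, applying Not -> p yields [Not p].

[Or [Or [Or [And [Not p]]] || [And [Not p]]] || [And [And [Not p]] && [Not r]]]

Or
Or || And
Or || And || And
And || And || And
Not || And || And
p || And || And
p || Not || And
p || p || And
p || p || And && Not
p || p || Not && Not
p || p || p && Not
p || p || p && r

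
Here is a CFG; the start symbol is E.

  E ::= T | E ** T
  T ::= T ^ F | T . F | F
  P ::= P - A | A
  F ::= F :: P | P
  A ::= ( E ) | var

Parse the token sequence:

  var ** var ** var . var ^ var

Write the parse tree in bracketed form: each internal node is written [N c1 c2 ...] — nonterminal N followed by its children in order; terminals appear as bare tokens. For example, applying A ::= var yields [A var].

[E [E [E [T [F [P [A var]]]]] ** [T [F [P [A var]]]]] ** [T [T [T [F [P [A var]]]] . [F [P [A var]]]] ^ [F [P [A var]]]]]

E
E ** T
E ** T ** T
T ** T ** T
F ** T ** T
P ** T ** T
A ** T ** T
var ** T ** T
var ** F ** T
var ** P ** T
var ** A ** T
var ** var ** T
var ** var ** T ^ F
var ** var ** T . F ^ F
var ** var ** F . F ^ F
var ** var ** P . F ^ F
var ** var ** A . F ^ F
var ** var ** var . F ^ F
var ** var ** var . P ^ F
var ** var ** var . A ^ F
var ** var ** var . var ^ F
var ** var ** var . var ^ P
var ** var ** var . var ^ A
var ** var ** var . var ^ var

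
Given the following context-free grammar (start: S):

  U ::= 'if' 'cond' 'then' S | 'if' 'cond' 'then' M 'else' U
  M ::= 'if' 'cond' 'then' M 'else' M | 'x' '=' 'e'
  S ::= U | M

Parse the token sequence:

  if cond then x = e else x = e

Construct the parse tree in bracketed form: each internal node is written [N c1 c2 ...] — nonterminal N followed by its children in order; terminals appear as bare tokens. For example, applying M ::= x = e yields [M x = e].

S
M
if cond then M else M
if cond then x = e else M
if cond then x = e else x = e

[S [M if cond then [M x = e] else [M x = e]]]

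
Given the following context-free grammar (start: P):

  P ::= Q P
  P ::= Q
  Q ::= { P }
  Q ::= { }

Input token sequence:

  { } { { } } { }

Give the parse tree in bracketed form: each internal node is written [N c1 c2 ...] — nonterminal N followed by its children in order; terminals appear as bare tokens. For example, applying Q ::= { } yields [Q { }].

P
Q P
{ } P
{ } Q P
{ } { P } P
{ } { Q } P
{ } { { } } P
{ } { { } } Q
{ } { { } } { }

[P [Q { }] [P [Q { [P [Q { }]] }] [P [Q { }]]]]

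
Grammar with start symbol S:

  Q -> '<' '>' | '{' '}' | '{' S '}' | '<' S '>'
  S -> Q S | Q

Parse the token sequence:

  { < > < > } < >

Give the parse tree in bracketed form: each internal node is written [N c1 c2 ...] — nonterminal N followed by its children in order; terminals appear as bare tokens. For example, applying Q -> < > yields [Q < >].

S
Q S
{ S } S
{ Q S } S
{ < > S } S
{ < > Q } S
{ < > < > } S
{ < > < > } Q
{ < > < > } < >

[S [Q { [S [Q < >] [S [Q < >]]] }] [S [Q < >]]]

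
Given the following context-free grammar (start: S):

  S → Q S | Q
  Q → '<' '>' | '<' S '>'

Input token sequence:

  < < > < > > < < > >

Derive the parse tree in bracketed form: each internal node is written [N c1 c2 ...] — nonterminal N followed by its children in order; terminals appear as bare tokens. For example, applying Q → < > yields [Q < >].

[S [Q < [S [Q < >] [S [Q < >]]] >] [S [Q < [S [Q < >]] >]]]

S
Q S
< S > S
< Q S > S
< < > S > S
< < > Q > S
< < > < > > S
< < > < > > Q
< < > < > > < S >
< < > < > > < Q >
< < > < > > < < > >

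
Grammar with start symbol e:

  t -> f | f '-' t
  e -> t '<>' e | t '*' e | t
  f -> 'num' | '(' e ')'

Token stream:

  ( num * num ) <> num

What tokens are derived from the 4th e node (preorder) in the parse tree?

[e [t [f ( [e [t [f num]] * [e [t [f num]]]] )]] <> [e [t [f num]]]]

num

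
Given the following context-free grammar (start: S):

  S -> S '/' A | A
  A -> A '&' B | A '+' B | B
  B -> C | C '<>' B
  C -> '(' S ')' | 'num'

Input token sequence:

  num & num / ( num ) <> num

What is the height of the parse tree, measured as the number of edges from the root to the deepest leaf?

8

[S [S [A [A [B [C num]]] & [B [C num]]]] / [A [B [C ( [S [A [B [C num]]]] )] <> [B [C num]]]]]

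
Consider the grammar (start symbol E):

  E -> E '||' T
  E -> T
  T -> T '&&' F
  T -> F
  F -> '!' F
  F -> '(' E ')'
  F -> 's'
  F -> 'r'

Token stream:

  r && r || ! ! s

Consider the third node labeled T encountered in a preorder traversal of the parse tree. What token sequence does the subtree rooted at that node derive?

! ! s

[E [E [T [T [F r]] && [F r]]] || [T [F ! [F ! [F s]]]]]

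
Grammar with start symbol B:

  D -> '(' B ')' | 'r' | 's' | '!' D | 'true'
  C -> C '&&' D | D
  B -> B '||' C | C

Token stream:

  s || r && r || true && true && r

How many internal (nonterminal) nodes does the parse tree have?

[B [B [B [C [D s]]] || [C [C [D r]] && [D r]]] || [C [C [C [D true]] && [D true]] && [D r]]]

15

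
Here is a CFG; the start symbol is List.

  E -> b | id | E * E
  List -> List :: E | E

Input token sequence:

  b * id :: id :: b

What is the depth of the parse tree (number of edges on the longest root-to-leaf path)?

5

[List [List [List [E [E b] * [E id]]] :: [E id]] :: [E b]]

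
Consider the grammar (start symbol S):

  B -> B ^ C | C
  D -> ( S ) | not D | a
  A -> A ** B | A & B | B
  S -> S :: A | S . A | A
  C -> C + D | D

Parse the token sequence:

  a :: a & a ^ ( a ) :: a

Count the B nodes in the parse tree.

[S [S [S [A [B [C [D a]]]]] :: [A [A [B [C [D a]]]] & [B [B [C [D a]]] ^ [C [D ( [S [A [B [C [D a]]]]] )]]]]] :: [A [B [C [D a]]]]]

6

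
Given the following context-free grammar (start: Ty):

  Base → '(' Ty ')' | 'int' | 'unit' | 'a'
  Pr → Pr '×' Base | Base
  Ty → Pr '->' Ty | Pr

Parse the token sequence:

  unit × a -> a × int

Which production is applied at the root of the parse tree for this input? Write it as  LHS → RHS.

[Ty [Pr [Pr [Base unit]] × [Base a]] -> [Ty [Pr [Pr [Base a]] × [Base int]]]]

Ty → Pr '->' Ty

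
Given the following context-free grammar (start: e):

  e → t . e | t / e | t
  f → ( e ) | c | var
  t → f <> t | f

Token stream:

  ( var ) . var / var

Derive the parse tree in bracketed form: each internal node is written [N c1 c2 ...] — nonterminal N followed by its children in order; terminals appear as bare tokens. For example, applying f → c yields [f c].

[e [t [f ( [e [t [f var]]] )]] . [e [t [f var]] / [e [t [f var]]]]]

e
t . e
f . e
( e ) . e
( t ) . e
( f ) . e
( var ) . e
( var ) . t / e
( var ) . f / e
( var ) . var / e
( var ) . var / t
( var ) . var / f
( var ) . var / var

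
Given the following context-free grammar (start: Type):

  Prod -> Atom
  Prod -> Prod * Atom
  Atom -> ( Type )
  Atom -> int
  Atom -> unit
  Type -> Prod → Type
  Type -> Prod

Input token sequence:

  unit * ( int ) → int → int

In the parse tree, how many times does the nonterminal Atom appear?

5

[Type [Prod [Prod [Atom unit]] * [Atom ( [Type [Prod [Atom int]]] )]] → [Type [Prod [Atom int]] → [Type [Prod [Atom int]]]]]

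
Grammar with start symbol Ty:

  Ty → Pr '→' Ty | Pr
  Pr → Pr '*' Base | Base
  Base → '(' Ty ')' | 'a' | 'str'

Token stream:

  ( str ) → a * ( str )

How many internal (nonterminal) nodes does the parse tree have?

14

[Ty [Pr [Base ( [Ty [Pr [Base str]]] )]] → [Ty [Pr [Pr [Base a]] * [Base ( [Ty [Pr [Base str]]] )]]]]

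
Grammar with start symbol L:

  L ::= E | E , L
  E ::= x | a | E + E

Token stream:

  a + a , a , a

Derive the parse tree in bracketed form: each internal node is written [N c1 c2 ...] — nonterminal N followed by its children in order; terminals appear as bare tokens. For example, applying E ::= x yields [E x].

[L [E [E a] + [E a]] , [L [E a] , [L [E a]]]]

L
E , L
E + E , L
a + E , L
a + a , L
a + a , E , L
a + a , a , L
a + a , a , E
a + a , a , a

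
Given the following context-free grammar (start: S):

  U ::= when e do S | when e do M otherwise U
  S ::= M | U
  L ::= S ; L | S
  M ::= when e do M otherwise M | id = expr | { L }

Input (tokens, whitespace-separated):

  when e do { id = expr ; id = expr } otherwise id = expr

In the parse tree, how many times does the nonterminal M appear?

[S [M when e do [M { [L [S [M id = expr]] ; [L [S [M id = expr]]]] }] otherwise [M id = expr]]]

5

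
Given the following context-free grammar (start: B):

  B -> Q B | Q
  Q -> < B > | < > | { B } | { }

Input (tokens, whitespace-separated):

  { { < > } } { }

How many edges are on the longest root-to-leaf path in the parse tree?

6

[B [Q { [B [Q { [B [Q < >]] }]] }] [B [Q { }]]]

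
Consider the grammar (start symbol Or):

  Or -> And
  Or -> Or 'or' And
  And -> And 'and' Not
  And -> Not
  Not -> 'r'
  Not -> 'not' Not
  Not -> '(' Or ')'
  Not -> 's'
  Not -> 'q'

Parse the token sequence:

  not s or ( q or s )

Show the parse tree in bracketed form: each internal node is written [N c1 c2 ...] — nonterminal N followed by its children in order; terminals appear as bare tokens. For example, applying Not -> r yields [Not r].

[Or [Or [And [Not not [Not s]]]] or [And [Not ( [Or [Or [And [Not q]]] or [And [Not s]]] )]]]

Or
Or or And
And or And
Not or And
not Not or And
not s or And
not s or Not
not s or ( Or )
not s or ( Or or And )
not s or ( And or And )
not s or ( Not or And )
not s or ( q or And )
not s or ( q or Not )
not s or ( q or s )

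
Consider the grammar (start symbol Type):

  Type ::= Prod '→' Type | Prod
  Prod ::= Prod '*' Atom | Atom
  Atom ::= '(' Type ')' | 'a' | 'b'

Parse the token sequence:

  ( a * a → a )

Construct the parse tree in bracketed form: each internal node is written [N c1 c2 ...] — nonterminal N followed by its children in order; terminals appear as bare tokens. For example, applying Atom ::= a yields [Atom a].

[Type [Prod [Atom ( [Type [Prod [Prod [Atom a]] * [Atom a]] → [Type [Prod [Atom a]]]] )]]]

Type
Prod
Atom
( Type )
( Prod → Type )
( Prod * Atom → Type )
( Atom * Atom → Type )
( a * Atom → Type )
( a * a → Type )
( a * a → Prod )
( a * a → Atom )
( a * a → a )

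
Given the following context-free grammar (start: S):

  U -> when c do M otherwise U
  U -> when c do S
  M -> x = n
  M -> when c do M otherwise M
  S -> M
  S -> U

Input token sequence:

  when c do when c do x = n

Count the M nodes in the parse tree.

1

[S [U when c do [S [U when c do [S [M x = n]]]]]]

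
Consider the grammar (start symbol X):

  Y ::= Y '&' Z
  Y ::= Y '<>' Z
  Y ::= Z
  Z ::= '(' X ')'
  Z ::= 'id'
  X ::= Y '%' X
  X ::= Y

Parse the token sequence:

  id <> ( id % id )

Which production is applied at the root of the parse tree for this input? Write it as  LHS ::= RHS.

[X [Y [Y [Z id]] <> [Z ( [X [Y [Z id]] % [X [Y [Z id]]]] )]]]

X ::= Y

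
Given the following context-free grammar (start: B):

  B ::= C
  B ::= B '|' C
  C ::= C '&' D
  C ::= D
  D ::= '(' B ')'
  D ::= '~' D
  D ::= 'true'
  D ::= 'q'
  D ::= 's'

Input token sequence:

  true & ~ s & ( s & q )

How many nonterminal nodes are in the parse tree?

13

[B [C [C [C [D true]] & [D ~ [D s]]] & [D ( [B [C [C [D s]] & [D q]]] )]]]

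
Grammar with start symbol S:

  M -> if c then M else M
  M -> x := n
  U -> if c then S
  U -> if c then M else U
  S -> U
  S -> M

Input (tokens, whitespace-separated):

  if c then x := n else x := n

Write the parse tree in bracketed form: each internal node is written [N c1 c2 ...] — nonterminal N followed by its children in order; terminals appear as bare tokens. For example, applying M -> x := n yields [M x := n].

[S [M if c then [M x := n] else [M x := n]]]

S
M
if c then M else M
if c then x := n else M
if c then x := n else x := n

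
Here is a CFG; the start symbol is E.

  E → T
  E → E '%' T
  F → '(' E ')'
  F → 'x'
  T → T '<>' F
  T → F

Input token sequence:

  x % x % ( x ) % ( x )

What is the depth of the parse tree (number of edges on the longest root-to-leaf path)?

[E [E [E [E [T [F x]]] % [T [F x]]] % [T [F ( [E [T [F x]]] )]]] % [T [F ( [E [T [F x]]] )]]]

7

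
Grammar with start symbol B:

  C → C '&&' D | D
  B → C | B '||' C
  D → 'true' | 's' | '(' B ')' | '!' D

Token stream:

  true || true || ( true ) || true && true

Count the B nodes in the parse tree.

[B [B [B [B [C [D true]]] || [C [D true]]] || [C [D ( [B [C [D true]]] )]]] || [C [C [D true]] && [D true]]]

5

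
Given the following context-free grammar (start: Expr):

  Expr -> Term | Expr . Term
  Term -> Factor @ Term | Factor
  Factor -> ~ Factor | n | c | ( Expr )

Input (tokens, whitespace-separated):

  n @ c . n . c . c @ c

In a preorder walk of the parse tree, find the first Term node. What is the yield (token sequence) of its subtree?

n @ c

[Expr [Expr [Expr [Expr [Term [Factor n] @ [Term [Factor c]]]] . [Term [Factor n]]] . [Term [Factor c]]] . [Term [Factor c] @ [Term [Factor c]]]]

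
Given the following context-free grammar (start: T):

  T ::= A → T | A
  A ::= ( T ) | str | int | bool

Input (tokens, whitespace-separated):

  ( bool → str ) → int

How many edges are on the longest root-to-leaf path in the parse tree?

5

[T [A ( [T [A bool] → [T [A str]]] )] → [T [A int]]]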